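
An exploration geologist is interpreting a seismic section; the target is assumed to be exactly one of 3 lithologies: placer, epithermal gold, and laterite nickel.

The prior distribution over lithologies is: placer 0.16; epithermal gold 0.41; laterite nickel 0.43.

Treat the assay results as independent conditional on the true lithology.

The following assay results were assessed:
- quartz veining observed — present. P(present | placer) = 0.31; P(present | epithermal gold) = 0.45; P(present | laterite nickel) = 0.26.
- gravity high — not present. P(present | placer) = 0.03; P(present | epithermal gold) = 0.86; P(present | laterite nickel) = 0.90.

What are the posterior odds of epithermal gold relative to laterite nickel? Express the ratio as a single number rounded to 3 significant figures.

The normalizing constant cancels in an odds ratio, so compute prior × likelihood for the two hypotheses only (using 1 − P(present | H) for each absent assay result):
  epithermal gold: 0.41 × 0.45 × (1 − 0.86) = 0.02583
  laterite nickel: 0.43 × 0.26 × (1 − 0.90) = 0.01118
Posterior odds = 0.02583 / 0.01118 ≈ 2.31.

2.31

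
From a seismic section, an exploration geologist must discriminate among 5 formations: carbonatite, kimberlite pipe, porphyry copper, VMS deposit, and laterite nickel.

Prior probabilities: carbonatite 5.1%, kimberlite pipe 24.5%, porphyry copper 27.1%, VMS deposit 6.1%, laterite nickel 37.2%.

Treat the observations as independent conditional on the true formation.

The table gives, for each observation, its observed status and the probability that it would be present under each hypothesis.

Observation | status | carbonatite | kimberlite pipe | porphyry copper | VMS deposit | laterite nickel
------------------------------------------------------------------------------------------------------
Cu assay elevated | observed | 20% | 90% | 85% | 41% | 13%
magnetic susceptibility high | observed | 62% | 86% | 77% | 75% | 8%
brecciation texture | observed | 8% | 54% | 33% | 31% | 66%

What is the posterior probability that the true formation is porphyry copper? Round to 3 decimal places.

0.345

For each hypothesis, the unnormalized posterior weight is prior × product of the observation likelihoods:
  carbonatite: 0.051 × 0.20 × 0.62 × 0.08 = 0.00050592
  kimberlite pipe: 0.245 × 0.90 × 0.86 × 0.54 = 0.1024
  porphyry copper: 0.271 × 0.85 × 0.77 × 0.33 = 0.058532
  VMS deposit: 0.061 × 0.41 × 0.75 × 0.31 = 0.0058148
  laterite nickel: 0.372 × 0.13 × 0.08 × 0.66 = 0.0025534
Marginal likelihood of the evidence = 0.16981.
P(porphyry copper | evidence) = 0.058532 / 0.16981 ≈ 0.345.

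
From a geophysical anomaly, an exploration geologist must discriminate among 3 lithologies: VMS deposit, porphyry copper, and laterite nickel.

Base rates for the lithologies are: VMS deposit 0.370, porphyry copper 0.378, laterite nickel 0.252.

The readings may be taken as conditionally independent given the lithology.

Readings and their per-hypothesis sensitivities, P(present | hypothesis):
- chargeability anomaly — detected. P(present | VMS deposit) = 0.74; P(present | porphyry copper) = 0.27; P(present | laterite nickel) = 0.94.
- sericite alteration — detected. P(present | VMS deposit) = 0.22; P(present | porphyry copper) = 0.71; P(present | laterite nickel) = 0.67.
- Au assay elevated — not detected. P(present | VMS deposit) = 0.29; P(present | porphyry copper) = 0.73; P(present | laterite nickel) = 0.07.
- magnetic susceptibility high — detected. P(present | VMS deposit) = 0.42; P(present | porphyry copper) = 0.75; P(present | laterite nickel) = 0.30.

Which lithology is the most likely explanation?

laterite nickel

For each hypothesis, the unnormalized posterior weight is prior × product of the reading likelihoods (using 1 − P(present | H) for each absent reading):
  VMS deposit: 0.370 × 0.74 × 0.22 × (1 − 0.29) × 0.42 = 0.017962
  porphyry copper: 0.378 × 0.27 × 0.71 × (1 − 0.73) × 0.75 = 0.014674
  laterite nickel: 0.252 × 0.94 × 0.67 × (1 − 0.07) × 0.30 = 0.04428
Marginal likelihood of the evidence = 0.076916.
P(VMS deposit | evidence) ≈ 0.017962 / 0.076916 ≈ 0.234
P(porphyry copper | evidence) ≈ 0.014674 / 0.076916 ≈ 0.191
P(laterite nickel | evidence) ≈ 0.04428 / 0.076916 ≈ 0.576
The largest is 0.576, so laterite nickel is most probable.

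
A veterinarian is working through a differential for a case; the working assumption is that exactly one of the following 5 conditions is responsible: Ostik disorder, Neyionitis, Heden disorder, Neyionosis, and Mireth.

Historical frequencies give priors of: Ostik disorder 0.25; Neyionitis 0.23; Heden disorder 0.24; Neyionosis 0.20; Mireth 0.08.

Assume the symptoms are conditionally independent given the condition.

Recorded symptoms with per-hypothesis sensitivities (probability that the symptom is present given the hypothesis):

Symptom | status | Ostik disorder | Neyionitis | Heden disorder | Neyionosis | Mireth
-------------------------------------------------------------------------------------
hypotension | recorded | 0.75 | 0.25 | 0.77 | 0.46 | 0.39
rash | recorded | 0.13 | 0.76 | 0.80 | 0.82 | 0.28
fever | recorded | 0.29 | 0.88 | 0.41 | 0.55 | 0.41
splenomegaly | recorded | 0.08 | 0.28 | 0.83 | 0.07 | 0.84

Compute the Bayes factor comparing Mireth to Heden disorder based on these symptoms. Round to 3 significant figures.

Joint likelihood of the symptom pattern under each hypothesis:
  Mireth: 0.39 × 0.28 × 0.41 × 0.84 = 0.037608
  Heden disorder: 0.77 × 0.80 × 0.41 × 0.83 = 0.20962
Bayes factor = 0.037608 / 0.20962 ≈ 0.179

0.179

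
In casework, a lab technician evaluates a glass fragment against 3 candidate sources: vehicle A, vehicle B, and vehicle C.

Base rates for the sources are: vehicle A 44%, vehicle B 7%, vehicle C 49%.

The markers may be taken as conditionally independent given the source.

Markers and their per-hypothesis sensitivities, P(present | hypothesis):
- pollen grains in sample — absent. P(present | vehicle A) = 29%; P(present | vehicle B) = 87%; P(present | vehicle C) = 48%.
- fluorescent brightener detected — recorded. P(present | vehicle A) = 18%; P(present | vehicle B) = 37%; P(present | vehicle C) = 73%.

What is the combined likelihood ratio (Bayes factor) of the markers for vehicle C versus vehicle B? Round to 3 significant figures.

Take the product of per-marker likelihoods under each hypothesis (using 1 − P(present | H) for each absent marker), then divide.
  vehicle C: (1 − 0.48) × 0.73 = 0.3796
  vehicle B: (1 − 0.87) × 0.37 = 0.0481
Bayes factor = 0.3796 / 0.0481 ≈ 7.89

7.89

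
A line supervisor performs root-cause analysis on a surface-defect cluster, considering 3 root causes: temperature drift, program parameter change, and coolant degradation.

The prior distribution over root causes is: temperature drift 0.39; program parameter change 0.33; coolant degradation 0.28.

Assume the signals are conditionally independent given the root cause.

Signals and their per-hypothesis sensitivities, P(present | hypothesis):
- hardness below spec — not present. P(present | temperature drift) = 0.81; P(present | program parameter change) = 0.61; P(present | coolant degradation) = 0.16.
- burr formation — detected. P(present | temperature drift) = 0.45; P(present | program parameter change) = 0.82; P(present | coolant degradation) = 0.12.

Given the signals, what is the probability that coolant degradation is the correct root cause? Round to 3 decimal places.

0.169

For each hypothesis, the unnormalized posterior weight is prior × product of the signal likelihoods (using 1 − P(present | H) for each absent signal):
  temperature drift: 0.39 × (1 − 0.81) × 0.45 = 0.033345
  program parameter change: 0.33 × (1 − 0.61) × 0.82 = 0.10553
  coolant degradation: 0.28 × (1 − 0.16) × 0.12 = 0.028224
Marginal likelihood of the evidence = 0.1671.
P(coolant degradation | evidence) = 0.028224 / 0.1671 ≈ 0.169.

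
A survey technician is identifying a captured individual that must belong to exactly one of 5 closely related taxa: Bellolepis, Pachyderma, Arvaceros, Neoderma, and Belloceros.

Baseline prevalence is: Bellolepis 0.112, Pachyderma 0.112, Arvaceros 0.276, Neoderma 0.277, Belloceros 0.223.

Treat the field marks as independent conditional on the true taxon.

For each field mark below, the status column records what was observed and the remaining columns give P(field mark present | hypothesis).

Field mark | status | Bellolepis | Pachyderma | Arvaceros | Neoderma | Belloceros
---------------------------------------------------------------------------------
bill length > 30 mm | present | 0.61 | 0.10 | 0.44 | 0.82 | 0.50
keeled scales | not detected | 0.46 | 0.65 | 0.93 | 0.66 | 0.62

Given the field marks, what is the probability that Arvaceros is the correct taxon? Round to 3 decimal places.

Multiply each prior by the joint likelihood of the field mark pattern (using 1 − P(present | H) for each absent field mark):
  Bellolepis: 0.112 × 0.61 × (1 − 0.46) = 0.036893
  Pachyderma: 0.112 × 0.10 × (1 − 0.65) = 0.00392
  Arvaceros: 0.276 × 0.44 × (1 − 0.93) = 0.0085008
  Neoderma: 0.277 × 0.82 × (1 − 0.66) = 0.077228
  Belloceros: 0.223 × 0.50 × (1 − 0.62) = 0.04237
Normalizing constant Z = 0.036893 + 0.00392 + 0.0085008 + 0.077228 + 0.04237 = 0.16891.
P(Arvaceros | evidence) = 0.0085008 / 0.16891 ≈ 0.050.

0.050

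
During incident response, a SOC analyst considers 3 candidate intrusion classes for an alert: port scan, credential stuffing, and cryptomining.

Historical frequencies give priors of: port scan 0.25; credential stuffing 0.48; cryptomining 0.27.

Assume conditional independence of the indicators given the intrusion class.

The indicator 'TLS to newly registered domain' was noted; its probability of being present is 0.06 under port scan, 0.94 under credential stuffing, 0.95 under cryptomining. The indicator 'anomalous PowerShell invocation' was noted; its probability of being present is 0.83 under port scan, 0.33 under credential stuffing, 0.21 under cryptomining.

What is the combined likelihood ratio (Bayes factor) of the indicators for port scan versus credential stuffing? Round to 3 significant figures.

Joint likelihood of the indicator pattern under each hypothesis:
  port scan: 0.06 × 0.83 = 0.0498
  credential stuffing: 0.94 × 0.33 = 0.3102
Bayes factor = 0.0498 / 0.3102 ≈ 0.161

0.161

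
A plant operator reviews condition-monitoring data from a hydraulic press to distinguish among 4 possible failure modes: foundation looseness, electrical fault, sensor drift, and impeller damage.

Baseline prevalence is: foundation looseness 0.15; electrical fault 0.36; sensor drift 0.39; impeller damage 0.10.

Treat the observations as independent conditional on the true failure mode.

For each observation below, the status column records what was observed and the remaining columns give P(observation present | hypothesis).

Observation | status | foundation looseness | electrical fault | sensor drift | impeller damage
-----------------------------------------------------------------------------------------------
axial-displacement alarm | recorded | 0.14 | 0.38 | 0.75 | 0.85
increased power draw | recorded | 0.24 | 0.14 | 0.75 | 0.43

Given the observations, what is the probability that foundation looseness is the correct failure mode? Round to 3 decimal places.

0.018

By Bayes' rule with conditional independence, the unnormalized weight for each hypothesis is prior × ∏ likelihoods:
  foundation looseness: 0.15 × 0.14 × 0.24 = 0.00504
  electrical fault: 0.36 × 0.38 × 0.14 = 0.019152
  sensor drift: 0.39 × 0.75 × 0.75 = 0.21937
  impeller damage: 0.10 × 0.85 × 0.43 = 0.03655
The unnormalized weights sum to 0.28012.
P(foundation looseness | evidence) = 0.00504 / 0.28012 ≈ 0.018.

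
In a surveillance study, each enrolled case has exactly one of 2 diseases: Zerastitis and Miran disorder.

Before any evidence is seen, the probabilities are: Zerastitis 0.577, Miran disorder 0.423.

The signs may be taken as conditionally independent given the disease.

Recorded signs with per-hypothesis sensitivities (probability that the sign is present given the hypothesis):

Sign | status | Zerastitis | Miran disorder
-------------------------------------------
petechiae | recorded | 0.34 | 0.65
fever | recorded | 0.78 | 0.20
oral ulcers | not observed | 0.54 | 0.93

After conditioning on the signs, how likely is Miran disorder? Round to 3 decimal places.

0.052

Multiply each prior by the joint likelihood of the sign pattern (using 1 − P(present | H) for each absent sign):
  Zerastitis: 0.577 × 0.34 × 0.78 × (1 − 0.54) = 0.070389
  Miran disorder: 0.423 × 0.65 × 0.20 × (1 − 0.93) = 0.0038493
The unnormalized weights sum to 0.074239.
P(Miran disorder | evidence) = 0.0038493 / 0.074239 ≈ 0.052.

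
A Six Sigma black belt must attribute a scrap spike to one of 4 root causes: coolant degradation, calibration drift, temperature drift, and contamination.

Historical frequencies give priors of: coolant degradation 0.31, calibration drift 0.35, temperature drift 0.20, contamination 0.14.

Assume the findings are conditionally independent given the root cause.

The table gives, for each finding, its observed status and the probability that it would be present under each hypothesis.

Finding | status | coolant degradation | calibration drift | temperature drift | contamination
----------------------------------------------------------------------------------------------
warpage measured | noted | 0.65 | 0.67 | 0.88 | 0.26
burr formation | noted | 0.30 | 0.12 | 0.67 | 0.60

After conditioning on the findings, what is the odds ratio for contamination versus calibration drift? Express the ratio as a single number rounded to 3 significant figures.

0.776

Posterior odds equal prior odds times the likelihood ratio; only the two competing hypotheses matter.
  contamination: 0.14 × 0.26 × 0.60 = 0.02184
  calibration drift: 0.35 × 0.67 × 0.12 = 0.02814
Posterior odds = 0.02184 / 0.02814 ≈ 0.776.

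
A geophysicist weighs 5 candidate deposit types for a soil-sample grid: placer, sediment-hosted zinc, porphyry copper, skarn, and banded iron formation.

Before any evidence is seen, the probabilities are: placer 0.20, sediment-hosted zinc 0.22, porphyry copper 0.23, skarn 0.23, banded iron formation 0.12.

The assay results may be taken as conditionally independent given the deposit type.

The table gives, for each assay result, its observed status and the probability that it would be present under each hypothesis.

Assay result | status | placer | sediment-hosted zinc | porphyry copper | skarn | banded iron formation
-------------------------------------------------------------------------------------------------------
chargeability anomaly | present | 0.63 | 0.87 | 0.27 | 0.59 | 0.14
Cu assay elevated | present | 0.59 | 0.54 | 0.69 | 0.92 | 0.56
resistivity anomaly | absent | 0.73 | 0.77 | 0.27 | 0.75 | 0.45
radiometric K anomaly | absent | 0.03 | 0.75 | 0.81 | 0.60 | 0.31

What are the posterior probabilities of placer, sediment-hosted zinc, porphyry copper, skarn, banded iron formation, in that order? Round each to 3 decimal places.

Multiply each prior by the joint likelihood of the assay result pattern (using 1 − P(present | H) for each absent assay result):
  placer: 0.20 × 0.63 × 0.59 × (1 − 0.73) × (1 − 0.03) = 0.01947
  sediment-hosted zinc: 0.22 × 0.87 × 0.54 × (1 − 0.77) × (1 − 0.75) = 0.005943
  porphyry copper: 0.23 × 0.27 × 0.69 × (1 − 0.27) × (1 − 0.81) = 0.0059432
  skarn: 0.23 × 0.59 × 0.92 × (1 − 0.75) × (1 − 0.60) = 0.012484
  banded iron formation: 0.12 × 0.14 × 0.56 × (1 − 0.45) × (1 − 0.31) = 0.0035703
Normalizing constant Z = 0.01947 + 0.005943 + 0.0059432 + 0.012484 + 0.0035703 = 0.047411.
P(placer | evidence) = 0.01947 / 0.047411 ≈ 0.411
P(sediment-hosted zinc | evidence) = 0.005943 / 0.047411 ≈ 0.125
P(porphyry copper | evidence) = 0.0059432 / 0.047411 ≈ 0.125
P(skarn | evidence) = 0.012484 / 0.047411 ≈ 0.263
P(banded iron formation | evidence) = 0.0035703 / 0.047411 ≈ 0.075

0.411, 0.125, 0.125, 0.263, 0.075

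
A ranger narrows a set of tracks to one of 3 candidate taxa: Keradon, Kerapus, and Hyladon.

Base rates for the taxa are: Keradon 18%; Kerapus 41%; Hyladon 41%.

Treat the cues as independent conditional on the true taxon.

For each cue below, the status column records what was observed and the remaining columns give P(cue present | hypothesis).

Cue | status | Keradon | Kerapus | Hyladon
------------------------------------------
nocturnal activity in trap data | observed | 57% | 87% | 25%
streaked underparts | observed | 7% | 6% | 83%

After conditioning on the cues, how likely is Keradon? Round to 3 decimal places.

By Bayes' rule with conditional independence, the unnormalized weight for each hypothesis is prior × ∏ likelihoods:
  Keradon: 0.18 × 0.57 × 0.07 = 0.007182
  Kerapus: 0.41 × 0.87 × 0.06 = 0.021402
  Hyladon: 0.41 × 0.25 × 0.83 = 0.085075
Normalizing constant Z = 0.007182 + 0.021402 + 0.085075 = 0.11366.
P(Keradon | evidence) = 0.007182 / 0.11366 ≈ 0.063.

0.063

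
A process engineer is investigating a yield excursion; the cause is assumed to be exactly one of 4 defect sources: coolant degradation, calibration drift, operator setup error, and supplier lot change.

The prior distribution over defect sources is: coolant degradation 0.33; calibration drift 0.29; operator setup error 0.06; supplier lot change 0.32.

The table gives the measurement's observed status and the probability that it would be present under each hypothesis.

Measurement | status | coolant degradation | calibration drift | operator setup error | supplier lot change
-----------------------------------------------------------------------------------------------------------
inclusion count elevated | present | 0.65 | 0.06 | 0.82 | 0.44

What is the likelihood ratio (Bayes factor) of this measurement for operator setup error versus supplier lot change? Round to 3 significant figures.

The Bayes factor is the ratio of the two likelihoods.
  operator setup error: 0.82
  supplier lot change: 0.44
Bayes factor = 0.82 / 0.44 ≈ 1.86

1.86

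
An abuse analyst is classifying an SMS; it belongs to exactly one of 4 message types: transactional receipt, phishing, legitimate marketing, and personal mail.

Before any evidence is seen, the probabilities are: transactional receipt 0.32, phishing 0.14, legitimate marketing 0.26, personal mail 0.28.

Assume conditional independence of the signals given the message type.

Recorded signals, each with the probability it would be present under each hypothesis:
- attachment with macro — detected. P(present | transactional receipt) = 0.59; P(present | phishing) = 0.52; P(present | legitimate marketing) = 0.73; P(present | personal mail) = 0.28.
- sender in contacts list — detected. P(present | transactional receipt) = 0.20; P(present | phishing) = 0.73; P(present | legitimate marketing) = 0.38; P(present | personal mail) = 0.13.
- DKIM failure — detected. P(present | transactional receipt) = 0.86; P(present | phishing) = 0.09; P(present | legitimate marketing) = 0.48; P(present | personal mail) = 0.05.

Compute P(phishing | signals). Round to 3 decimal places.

0.066

For each hypothesis, the unnormalized posterior weight is prior × product of the signal likelihoods:
  transactional receipt: 0.32 × 0.59 × 0.20 × 0.86 = 0.032474
  phishing: 0.14 × 0.52 × 0.73 × 0.09 = 0.004783
  legitimate marketing: 0.26 × 0.73 × 0.38 × 0.48 = 0.03462
  personal mail: 0.28 × 0.28 × 0.13 × 0.05 = 0.0005096
Marginal likelihood of the evidence = 0.072386.
P(phishing | evidence) = 0.004783 / 0.072386 ≈ 0.066.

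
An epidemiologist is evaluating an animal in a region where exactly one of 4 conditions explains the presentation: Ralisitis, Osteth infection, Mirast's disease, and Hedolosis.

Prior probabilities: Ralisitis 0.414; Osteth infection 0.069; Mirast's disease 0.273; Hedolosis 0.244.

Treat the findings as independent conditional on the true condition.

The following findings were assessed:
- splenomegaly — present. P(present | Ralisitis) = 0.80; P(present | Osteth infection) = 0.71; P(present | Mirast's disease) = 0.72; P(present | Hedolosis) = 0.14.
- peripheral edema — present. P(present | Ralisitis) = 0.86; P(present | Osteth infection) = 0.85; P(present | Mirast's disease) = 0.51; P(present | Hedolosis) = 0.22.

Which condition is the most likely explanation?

For each hypothesis, the unnormalized posterior weight is prior × product of the finding likelihoods:
  Ralisitis: 0.414 × 0.80 × 0.86 = 0.28483
  Osteth infection: 0.069 × 0.71 × 0.85 = 0.041641
  Mirast's disease: 0.273 × 0.72 × 0.51 = 0.10025
  Hedolosis: 0.244 × 0.14 × 0.22 = 0.0075152
Marginal likelihood of the evidence = 0.43423.
P(Ralisitis | evidence) ≈ 0.28483 / 0.43423 ≈ 0.656
P(Osteth infection | evidence) ≈ 0.041641 / 0.43423 ≈ 0.096
P(Mirast's disease | evidence) ≈ 0.10025 / 0.43423 ≈ 0.231
P(Hedolosis | evidence) ≈ 0.0075152 / 0.43423 ≈ 0.017
The largest is 0.656, so Ralisitis is most probable.

Ralisitis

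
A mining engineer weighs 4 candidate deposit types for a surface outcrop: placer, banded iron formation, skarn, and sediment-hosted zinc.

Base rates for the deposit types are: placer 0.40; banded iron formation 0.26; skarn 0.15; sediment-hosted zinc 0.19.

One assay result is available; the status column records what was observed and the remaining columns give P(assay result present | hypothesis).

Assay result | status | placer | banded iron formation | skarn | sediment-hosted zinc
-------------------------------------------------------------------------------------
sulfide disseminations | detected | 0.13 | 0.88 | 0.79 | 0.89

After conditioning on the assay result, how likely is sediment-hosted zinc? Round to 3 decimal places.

By Bayes' rule, the unnormalized weight for each hypothesis is prior × likelihood:
  placer: 0.40 × 0.13 = 0.052
  banded iron formation: 0.26 × 0.88 = 0.2288
  skarn: 0.15 × 0.79 = 0.1185
  sediment-hosted zinc: 0.19 × 0.89 = 0.1691
Normalizing constant Z = 0.052 + 0.2288 + 0.1185 + 0.1691 = 0.5684.
P(sediment-hosted zinc | evidence) = 0.1691 / 0.5684 ≈ 0.298.

0.298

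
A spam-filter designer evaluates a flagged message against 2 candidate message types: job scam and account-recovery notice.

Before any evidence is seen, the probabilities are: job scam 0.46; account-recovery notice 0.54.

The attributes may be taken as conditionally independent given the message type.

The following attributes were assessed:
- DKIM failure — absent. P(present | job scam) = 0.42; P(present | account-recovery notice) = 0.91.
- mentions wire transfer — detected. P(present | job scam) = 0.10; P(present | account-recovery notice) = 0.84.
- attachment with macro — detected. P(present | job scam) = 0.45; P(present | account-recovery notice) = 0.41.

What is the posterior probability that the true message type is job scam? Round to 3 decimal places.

By Bayes' rule with conditional independence, the unnormalized weight for each hypothesis is prior × ∏ likelihoods (using 1 − P(present | H) for each absent attribute):
  job scam: 0.46 × (1 − 0.42) × 0.10 × 0.45 = 0.012006
  account-recovery notice: 0.54 × (1 − 0.91) × 0.84 × 0.41 = 0.016738
Marginal likelihood of the evidence = 0.028744.
P(job scam | evidence) = 0.012006 / 0.028744 ≈ 0.418.

0.418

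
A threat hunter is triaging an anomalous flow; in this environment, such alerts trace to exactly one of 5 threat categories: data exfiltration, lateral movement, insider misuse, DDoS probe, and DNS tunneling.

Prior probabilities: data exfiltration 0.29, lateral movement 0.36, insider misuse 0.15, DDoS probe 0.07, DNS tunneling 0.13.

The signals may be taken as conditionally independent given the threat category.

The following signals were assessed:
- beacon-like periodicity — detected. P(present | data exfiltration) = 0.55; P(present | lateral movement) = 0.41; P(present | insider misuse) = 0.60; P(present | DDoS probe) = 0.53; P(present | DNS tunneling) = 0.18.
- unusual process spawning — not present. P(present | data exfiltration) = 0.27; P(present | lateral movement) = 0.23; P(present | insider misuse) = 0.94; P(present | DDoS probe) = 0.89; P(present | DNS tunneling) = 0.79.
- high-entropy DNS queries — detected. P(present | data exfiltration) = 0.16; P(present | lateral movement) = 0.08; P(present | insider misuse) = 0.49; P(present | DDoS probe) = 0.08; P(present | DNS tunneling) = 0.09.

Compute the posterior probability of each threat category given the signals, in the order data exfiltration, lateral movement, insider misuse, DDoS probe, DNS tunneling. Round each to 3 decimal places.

By Bayes' rule with conditional independence, the unnormalized weight for each hypothesis is prior × ∏ likelihoods (using 1 − P(present | H) for each absent signal):
  data exfiltration: 0.29 × 0.55 × (1 − 0.27) × 0.16 = 0.01863
  lateral movement: 0.36 × 0.41 × (1 − 0.23) × 0.08 = 0.0090922
  insider misuse: 0.15 × 0.60 × (1 − 0.94) × 0.49 = 0.002646
  DDoS probe: 0.07 × 0.53 × (1 − 0.89) × 0.08 = 0.00032648
  DNS tunneling: 0.13 × 0.18 × (1 − 0.79) × 0.09 = 0.00044226
Marginal likelihood of the evidence = 0.031137.
P(data exfiltration | evidence) = 0.01863 / 0.031137 ≈ 0.598
P(lateral movement | evidence) = 0.0090922 / 0.031137 ≈ 0.292
P(insider misuse | evidence) = 0.002646 / 0.031137 ≈ 0.085
P(DDoS probe | evidence) = 0.00032648 / 0.031137 ≈ 0.010
P(DNS tunneling | evidence) = 0.00044226 / 0.031137 ≈ 0.014

0.598, 0.292, 0.085, 0.010, 0.014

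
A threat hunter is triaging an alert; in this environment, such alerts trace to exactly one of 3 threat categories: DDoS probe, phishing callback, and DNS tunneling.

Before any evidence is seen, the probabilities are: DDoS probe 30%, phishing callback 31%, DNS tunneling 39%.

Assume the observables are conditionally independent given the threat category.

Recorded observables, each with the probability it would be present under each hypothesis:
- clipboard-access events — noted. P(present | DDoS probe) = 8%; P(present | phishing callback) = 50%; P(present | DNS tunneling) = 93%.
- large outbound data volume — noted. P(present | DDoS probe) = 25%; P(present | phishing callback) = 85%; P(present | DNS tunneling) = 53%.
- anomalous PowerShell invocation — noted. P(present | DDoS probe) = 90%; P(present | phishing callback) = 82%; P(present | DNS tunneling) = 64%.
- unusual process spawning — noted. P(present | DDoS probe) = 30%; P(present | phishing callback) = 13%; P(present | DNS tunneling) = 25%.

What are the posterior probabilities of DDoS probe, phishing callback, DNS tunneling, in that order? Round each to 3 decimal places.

Multiply each prior by the joint likelihood of the observable pattern:
  DDoS probe: 0.30 × 0.08 × 0.25 × 0.90 × 0.30 = 0.00162
  phishing callback: 0.31 × 0.50 × 0.85 × 0.82 × 0.13 = 0.014045
  DNS tunneling: 0.39 × 0.93 × 0.53 × 0.64 × 0.25 = 0.030757
Normalizing constant Z = 0.00162 + 0.014045 + 0.030757 = 0.046422.
P(DDoS probe | evidence) = 0.00162 / 0.046422 ≈ 0.035
P(phishing callback | evidence) = 0.014045 / 0.046422 ≈ 0.303
P(DNS tunneling | evidence) = 0.030757 / 0.046422 ≈ 0.663

0.035, 0.303, 0.663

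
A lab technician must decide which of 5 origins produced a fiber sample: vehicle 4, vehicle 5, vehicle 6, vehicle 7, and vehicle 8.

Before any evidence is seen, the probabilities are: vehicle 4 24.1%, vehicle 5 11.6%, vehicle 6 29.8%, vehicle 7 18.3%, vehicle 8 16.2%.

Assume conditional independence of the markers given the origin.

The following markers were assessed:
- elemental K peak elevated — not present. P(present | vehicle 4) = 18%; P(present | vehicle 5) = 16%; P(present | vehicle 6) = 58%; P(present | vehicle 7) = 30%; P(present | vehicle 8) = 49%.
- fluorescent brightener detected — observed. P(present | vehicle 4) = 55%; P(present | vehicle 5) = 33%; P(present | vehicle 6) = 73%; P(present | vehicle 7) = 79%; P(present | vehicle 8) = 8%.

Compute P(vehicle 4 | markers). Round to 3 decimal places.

0.320

By Bayes' rule with conditional independence, the unnormalized weight for each hypothesis is prior × ∏ likelihoods (using 1 − P(present | H) for each absent marker):
  vehicle 4: 0.241 × (1 − 0.18) × 0.55 = 0.10869
  vehicle 5: 0.116 × (1 − 0.16) × 0.33 = 0.032155
  vehicle 6: 0.298 × (1 − 0.58) × 0.73 = 0.091367
  vehicle 7: 0.183 × (1 − 0.30) × 0.79 = 0.1012
  vehicle 8: 0.162 × (1 − 0.49) × 0.08 = 0.0066096
Marginal likelihood of the evidence = 0.34002.
P(vehicle 4 | evidence) = 0.10869 / 0.34002 ≈ 0.320.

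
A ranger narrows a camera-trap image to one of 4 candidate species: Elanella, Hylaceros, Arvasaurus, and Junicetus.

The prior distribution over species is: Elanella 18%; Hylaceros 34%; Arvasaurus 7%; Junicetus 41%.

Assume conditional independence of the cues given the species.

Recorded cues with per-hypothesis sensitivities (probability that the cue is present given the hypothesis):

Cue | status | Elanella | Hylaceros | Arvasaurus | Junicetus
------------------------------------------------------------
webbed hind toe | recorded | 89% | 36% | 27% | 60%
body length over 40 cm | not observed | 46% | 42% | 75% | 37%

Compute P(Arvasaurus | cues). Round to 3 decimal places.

0.015

Multiply each prior by the joint likelihood of the cue pattern (using 1 − P(present | H) for each absent cue):
  Elanella: 0.18 × 0.89 × (1 − 0.46) = 0.086508
  Hylaceros: 0.34 × 0.36 × (1 − 0.42) = 0.070992
  Arvasaurus: 0.07 × 0.27 × (1 − 0.75) = 0.004725
  Junicetus: 0.41 × 0.60 × (1 − 0.37) = 0.15498
The unnormalized weights sum to 0.31721.
P(Arvasaurus | evidence) = 0.004725 / 0.31721 ≈ 0.015.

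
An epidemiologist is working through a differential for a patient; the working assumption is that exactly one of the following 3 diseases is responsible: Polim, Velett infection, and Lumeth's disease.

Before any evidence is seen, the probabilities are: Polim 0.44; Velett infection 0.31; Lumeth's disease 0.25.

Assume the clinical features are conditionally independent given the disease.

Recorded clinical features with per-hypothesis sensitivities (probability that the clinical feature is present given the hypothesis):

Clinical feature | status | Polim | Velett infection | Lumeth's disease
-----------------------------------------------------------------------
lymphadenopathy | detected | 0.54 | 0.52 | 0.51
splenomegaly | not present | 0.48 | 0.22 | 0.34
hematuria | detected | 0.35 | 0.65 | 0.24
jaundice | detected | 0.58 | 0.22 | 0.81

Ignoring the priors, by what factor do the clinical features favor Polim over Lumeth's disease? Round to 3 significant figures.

0.871

Take the product of per-clinical feature likelihoods under each hypothesis (using 1 − P(present | H) for each absent clinical feature), then divide.
  Polim: 0.54 × (1 − 0.48) × 0.35 × 0.58 = 0.057002
  Lumeth's disease: 0.51 × (1 − 0.34) × 0.24 × 0.81 = 0.065435
Bayes factor = 0.057002 / 0.065435 ≈ 0.871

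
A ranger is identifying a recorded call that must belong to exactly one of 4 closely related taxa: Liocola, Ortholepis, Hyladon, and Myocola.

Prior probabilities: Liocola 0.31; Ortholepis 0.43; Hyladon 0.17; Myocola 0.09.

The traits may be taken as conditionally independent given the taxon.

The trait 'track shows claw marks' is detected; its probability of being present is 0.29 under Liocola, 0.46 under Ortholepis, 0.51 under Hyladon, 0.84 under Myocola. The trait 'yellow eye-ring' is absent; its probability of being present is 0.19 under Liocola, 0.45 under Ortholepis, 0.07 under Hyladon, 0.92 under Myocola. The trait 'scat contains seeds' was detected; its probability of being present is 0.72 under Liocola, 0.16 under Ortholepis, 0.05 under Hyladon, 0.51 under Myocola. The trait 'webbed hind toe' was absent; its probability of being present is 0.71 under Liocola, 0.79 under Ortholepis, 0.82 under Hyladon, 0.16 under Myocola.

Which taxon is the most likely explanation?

Liocola

Multiply each prior by the joint likelihood of the trait pattern (using 1 − P(present | H) for each absent trait):
  Liocola: 0.31 × 0.29 × (1 − 0.19) × 0.72 × (1 − 0.71) = 0.015205
  Ortholepis: 0.43 × 0.46 × (1 − 0.45) × 0.16 × (1 − 0.79) = 0.0036553
  Hyladon: 0.17 × 0.51 × (1 − 0.07) × 0.05 × (1 − 0.82) = 0.00072568
  Myocola: 0.09 × 0.84 × (1 − 0.92) × 0.51 × (1 − 0.16) = 0.002591
Marginal likelihood of the evidence = 0.022177.
P(Liocola | evidence) ≈ 0.015205 / 0.022177 ≈ 0.686
P(Ortholepis | evidence) ≈ 0.0036553 / 0.022177 ≈ 0.165
P(Hyladon | evidence) ≈ 0.00072568 / 0.022177 ≈ 0.033
P(Myocola | evidence) ≈ 0.002591 / 0.022177 ≈ 0.117
The largest is 0.686, so Liocola is most probable.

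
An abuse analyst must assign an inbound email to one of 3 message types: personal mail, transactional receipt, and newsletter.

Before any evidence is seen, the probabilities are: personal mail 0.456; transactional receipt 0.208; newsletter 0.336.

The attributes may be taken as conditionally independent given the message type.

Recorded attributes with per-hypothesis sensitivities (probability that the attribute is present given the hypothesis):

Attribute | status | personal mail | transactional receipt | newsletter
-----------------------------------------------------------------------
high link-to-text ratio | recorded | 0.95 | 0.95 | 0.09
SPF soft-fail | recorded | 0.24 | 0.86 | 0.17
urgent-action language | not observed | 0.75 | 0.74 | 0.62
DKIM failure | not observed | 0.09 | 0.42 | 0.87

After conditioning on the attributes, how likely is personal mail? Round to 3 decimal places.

By Bayes' rule with conditional independence, the unnormalized weight for each hypothesis is prior × ∏ likelihoods (using 1 − P(present | H) for each absent attribute):
  personal mail: 0.456 × 0.95 × 0.24 × (1 − 0.75) × (1 − 0.09) = 0.023653
  transactional receipt: 0.208 × 0.95 × 0.86 × (1 − 0.74) × (1 − 0.42) = 0.025626
  newsletter: 0.336 × 0.09 × 0.17 × (1 − 0.62) × (1 − 0.87) = 0.00025396
Marginal likelihood of the evidence = 0.049533.
P(personal mail | evidence) = 0.023653 / 0.049533 ≈ 0.478.

0.478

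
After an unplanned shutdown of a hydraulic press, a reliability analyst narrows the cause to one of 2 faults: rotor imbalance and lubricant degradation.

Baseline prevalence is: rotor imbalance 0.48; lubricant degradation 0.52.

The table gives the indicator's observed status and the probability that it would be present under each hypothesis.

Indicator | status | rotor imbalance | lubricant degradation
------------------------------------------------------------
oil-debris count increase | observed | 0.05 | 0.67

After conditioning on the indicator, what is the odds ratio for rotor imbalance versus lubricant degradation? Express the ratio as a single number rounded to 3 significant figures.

Posterior odds equal prior odds times the likelihood ratio; only the two competing hypotheses matter.
  rotor imbalance: 0.48 × 0.05 = 0.024
  lubricant degradation: 0.52 × 0.67 = 0.3484
Odds(rotor imbalance : lubricant degradation) = 0.024 / 0.3484 ≈ 0.0689.

0.0689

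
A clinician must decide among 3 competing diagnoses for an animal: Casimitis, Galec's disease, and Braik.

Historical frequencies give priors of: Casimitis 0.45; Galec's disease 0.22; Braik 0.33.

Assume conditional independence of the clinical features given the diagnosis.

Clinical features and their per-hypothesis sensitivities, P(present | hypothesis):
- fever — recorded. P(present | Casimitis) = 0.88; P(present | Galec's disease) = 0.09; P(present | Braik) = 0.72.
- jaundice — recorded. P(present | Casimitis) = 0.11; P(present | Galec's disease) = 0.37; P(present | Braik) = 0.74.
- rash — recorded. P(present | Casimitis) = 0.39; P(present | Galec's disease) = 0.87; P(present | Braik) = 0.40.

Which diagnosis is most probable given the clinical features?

By Bayes' rule with conditional independence, the unnormalized weight for each hypothesis is prior × ∏ likelihoods:
  Casimitis: 0.45 × 0.88 × 0.11 × 0.39 = 0.016988
  Galec's disease: 0.22 × 0.09 × 0.37 × 0.87 = 0.0063736
  Braik: 0.33 × 0.72 × 0.74 × 0.40 = 0.07033
Marginal likelihood of the evidence = 0.093692.
P(Casimitis | evidence) ≈ 0.016988 / 0.093692 ≈ 0.181
P(Galec's disease | evidence) ≈ 0.0063736 / 0.093692 ≈ 0.068
P(Braik | evidence) ≈ 0.07033 / 0.093692 ≈ 0.751
The largest is 0.751, so Braik is most probable.

Braik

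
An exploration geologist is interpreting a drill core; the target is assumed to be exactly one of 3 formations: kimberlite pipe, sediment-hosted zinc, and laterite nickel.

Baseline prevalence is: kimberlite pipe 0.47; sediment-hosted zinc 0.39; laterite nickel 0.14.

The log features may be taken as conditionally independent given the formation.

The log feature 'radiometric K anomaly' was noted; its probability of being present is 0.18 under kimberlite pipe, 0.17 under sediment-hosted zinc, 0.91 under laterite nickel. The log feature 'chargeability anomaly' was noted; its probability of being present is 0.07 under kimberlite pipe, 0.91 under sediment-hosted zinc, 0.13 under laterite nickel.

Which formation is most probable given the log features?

sediment-hosted zinc

For each hypothesis, the unnormalized posterior weight is prior × product of the log feature likelihoods:
  kimberlite pipe: 0.47 × 0.18 × 0.07 = 0.005922
  sediment-hosted zinc: 0.39 × 0.17 × 0.91 = 0.060333
  laterite nickel: 0.14 × 0.91 × 0.13 = 0.016562
The unnormalized weights sum to 0.082817.
P(kimberlite pipe | evidence) ≈ 0.005922 / 0.082817 ≈ 0.072
P(sediment-hosted zinc | evidence) ≈ 0.060333 / 0.082817 ≈ 0.729
P(laterite nickel | evidence) ≈ 0.016562 / 0.082817 ≈ 0.200
The largest is 0.729, so sediment-hosted zinc is most probable.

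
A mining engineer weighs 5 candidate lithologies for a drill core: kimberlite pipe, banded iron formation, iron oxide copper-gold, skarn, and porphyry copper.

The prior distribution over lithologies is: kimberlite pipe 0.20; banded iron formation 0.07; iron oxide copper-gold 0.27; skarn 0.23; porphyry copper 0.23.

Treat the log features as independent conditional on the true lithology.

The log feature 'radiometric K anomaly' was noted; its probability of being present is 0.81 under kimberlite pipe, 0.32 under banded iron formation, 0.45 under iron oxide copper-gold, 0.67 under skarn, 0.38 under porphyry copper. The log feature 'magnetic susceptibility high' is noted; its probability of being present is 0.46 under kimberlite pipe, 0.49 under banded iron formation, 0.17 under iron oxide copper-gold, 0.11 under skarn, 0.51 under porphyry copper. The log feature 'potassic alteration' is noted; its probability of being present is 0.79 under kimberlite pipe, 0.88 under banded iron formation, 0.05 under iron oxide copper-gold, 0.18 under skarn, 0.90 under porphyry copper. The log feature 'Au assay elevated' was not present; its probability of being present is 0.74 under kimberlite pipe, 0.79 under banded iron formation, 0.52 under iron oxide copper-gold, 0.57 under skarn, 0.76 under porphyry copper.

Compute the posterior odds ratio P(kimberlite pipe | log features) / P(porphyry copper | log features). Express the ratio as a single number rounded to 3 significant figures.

Posterior odds equal prior odds times the likelihood ratio; only the two competing hypotheses matter (using 1 − P(present | H) for each absent log feature).
  kimberlite pipe: 0.20 × 0.81 × 0.46 × 0.79 × (1 − 0.74) = 0.015306
  porphyry copper: 0.23 × 0.38 × 0.51 × 0.90 × (1 − 0.76) = 0.009628
Odds(kimberlite pipe : porphyry copper) = 0.015306 / 0.009628 ≈ 1.59.

1.59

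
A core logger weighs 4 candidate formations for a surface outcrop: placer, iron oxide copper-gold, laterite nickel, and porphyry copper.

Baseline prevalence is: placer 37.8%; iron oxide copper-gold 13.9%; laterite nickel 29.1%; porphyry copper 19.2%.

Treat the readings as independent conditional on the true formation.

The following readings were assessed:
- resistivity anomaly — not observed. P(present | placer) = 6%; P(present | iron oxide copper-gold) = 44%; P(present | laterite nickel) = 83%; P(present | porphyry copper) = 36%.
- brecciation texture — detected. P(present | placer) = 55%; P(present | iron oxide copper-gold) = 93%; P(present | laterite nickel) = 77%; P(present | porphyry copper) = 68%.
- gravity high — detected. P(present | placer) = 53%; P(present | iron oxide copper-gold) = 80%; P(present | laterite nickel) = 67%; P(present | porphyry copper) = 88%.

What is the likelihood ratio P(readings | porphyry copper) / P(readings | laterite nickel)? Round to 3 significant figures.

4.37

Take the product of per-reading likelihoods under each hypothesis (using 1 − P(present | H) for each absent reading), then divide.
  porphyry copper: (1 − 0.36) × 0.68 × 0.88 = 0.38298
  laterite nickel: (1 − 0.83) × 0.77 × 0.67 = 0.087703
Bayes factor = 0.38298 / 0.087703 ≈ 4.37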